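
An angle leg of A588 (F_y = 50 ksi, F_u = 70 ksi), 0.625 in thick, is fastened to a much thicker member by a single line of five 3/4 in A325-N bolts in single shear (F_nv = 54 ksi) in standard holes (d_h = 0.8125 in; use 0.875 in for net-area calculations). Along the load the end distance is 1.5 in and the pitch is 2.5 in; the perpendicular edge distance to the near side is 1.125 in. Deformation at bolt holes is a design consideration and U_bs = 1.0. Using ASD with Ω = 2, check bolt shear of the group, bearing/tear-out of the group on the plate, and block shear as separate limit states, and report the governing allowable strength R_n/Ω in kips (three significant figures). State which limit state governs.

Bolt shear: A_b = π·0.75²/4 = 0.4418 in²; R_n = 54 × 0.4418 × 5 × 1 = 119.3 kips → 119.3 / 2 = 59.6 kips.
Bearing: edge l_c = 1.094, r_n = 57.42 kips; interior l_c = 1.688, r_n = 78.75 kips; R_n = 57.42 + 4·78.75 = 372.4 kips → 186 kips.
Block shear: A_gv = 7.188, A_nv = 4.727, A_nt = 0.4297 in²; R_n = min(0.6F_uA_nv, 0.6F_yA_gv) + U_bs·F_u·A_nt = 228.6 kips → 114 kips.
Bolt shear governs: 59.6 kips.

59.6 kips (bolt shear governs)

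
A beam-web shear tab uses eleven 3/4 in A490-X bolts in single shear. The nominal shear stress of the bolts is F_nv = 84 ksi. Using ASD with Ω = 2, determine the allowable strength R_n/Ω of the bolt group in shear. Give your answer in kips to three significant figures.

A_b = π × 0.75² / 4 = 0.4418 in².
R_n = F_nv · A_b · n · n_s = 84 × 0.4418 × 11 × 1 = 408.2 kips.
Allowable strength R_n/Ω = 408.2 / 2 = 204 kips.

204 kips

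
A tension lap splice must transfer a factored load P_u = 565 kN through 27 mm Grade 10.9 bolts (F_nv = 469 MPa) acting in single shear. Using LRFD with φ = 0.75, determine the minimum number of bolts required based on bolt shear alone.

3 bolts

A_b = π·27²/4 = 572.6 mm².
Per-bolt design strength φR_n = 0.75 × 469 × 572.6 × 1 / 1000 = 201.4 kN.
n ≥ 565 / 201.4 = 2.805 → use 3 bolts.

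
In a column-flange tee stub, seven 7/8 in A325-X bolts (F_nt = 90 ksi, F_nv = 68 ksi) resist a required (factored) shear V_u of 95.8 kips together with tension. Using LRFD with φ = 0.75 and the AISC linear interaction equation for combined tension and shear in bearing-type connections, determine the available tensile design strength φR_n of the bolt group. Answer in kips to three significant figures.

A_b = π·0.875²/4 = 0.6013 in²; f_rv = 95.8 / (7 × 0.6013) = 22.76 ksi.
F'_nt = 1.3 F_nt − (F_nt / φF_nv) f_rv = 1.3·90 − (90/(0.75·68))·22.76 = 76.84 ksi, capped at F_nt → F'_nt = 76.84 ksi.
R_n = F'_nt · A_b · n = 76.84 × 0.6013 × 7 = 323.4 kips.
Design strength φR_n = 0.75 × 323.4 = 243 kips.

243 kips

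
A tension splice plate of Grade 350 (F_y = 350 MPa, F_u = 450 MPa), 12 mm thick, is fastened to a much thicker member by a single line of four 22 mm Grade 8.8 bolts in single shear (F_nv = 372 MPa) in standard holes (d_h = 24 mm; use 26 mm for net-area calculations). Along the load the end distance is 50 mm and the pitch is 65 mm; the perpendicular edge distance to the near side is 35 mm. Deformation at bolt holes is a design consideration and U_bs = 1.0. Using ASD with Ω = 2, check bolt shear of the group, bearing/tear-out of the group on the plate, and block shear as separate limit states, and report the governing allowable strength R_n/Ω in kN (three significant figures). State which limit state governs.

283 kN (bolt shear governs)

Bolt shear: A_b = π·22²/4 = 380.1 mm²; R_n = 372 × 380.1 × 4 × 1 / 1000 = 565.6 kN → 565.6 / 2 = 283 kN.
Bearing: edge l_c = 38, r_n = 246.2 kN; interior l_c = 41, r_n = 265.7 kN; R_n = 246.2 + 3·265.7 = 1043 kN → 522 kN.
Block shear: A_gv = 2940, A_nv = 1848, A_nt = 264 mm²; R_n = min(0.6F_uA_nv, 0.6F_yA_gv) + U_bs·F_u·A_nt = 617.8 kN → 309 kN.
Bolt shear governs: 283 kN.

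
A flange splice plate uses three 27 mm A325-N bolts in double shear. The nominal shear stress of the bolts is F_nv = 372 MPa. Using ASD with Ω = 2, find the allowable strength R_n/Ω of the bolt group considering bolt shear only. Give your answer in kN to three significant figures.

A_b = π × 27² / 4 = 572.6 mm².
R_n = F_nv · A_b · n · n_s = 372 × 572.6 × 3 × 2 / 1000 = 1278 kN.
Allowable strength R_n/Ω = 1278 / 2 = 639 kN.

639 kN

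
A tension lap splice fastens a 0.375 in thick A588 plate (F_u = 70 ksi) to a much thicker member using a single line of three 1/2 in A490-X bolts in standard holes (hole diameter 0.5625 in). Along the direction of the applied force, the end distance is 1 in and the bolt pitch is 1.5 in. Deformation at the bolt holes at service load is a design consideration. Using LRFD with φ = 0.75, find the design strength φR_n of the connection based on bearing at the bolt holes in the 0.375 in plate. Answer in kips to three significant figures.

Per bolt r_n = 1.2 l_c t F_u ≤ 2.4 d t F_u; upper limit = 2.4 × 0.5 × 0.375 × 70 = 31.5 kips.
Edge bolt: l_c = 1 − 0.5625/2 = 0.7188 in → 1.2 × 0.7188 × 0.375 × 70 = 22.64 → r_n = 22.64 kips.
Interior bolts: l_c = 1.5 − 0.5625 = 0.9375 in → 1.2 × 0.9375 × 0.375 × 70 = 29.53 → r_n = 29.53 kips.
R_n = 1 × 22.64 + 2 × 29.53 = 81.7 kips.
Design strength φR_n = 0.75 × 81.7 = 61.3 kips.

61.3 kips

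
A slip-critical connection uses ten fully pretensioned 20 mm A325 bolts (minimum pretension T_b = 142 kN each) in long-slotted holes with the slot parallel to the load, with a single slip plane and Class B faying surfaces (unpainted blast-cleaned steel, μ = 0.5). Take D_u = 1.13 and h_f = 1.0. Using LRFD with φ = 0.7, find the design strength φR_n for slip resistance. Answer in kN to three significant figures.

R_n = μ · D_u · h_f · T_b · n_s · n_b = 0.5 × 1.13 × 1.0 × 142 × 1 × 10 = 802.3 kN.
Design strength φR_n = 0.7 × 802.3 = 562 kN.

562 kN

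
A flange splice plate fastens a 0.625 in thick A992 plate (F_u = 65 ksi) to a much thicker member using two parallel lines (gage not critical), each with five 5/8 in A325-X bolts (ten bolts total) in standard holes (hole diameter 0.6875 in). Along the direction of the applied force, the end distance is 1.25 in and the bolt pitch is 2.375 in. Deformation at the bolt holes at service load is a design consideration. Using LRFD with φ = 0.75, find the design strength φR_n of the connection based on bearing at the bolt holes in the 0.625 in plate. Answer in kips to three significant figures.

432 kips

Per bolt r_n = 1.2 l_c t F_u ≤ 2.4 d t F_u; upper limit = 2.4 × 0.625 × 0.625 × 65 = 60.94 kips.
Edge bolt: l_c = 1.25 − 0.6875/2 = 0.9062 in → 1.2 × 0.9062 × 0.625 × 65 = 44.18 → r_n = 44.18 kips.
Interior bolts: l_c = 2.375 − 0.6875 = 1.688 in → 1.2 × 1.688 × 0.625 × 65 = 82.27 → r_n = 60.94 kips.
R_n = 2 × 44.18 + 8 × 60.94 = 575.9 kips.
Design strength φR_n = 0.75 × 575.9 = 432 kips.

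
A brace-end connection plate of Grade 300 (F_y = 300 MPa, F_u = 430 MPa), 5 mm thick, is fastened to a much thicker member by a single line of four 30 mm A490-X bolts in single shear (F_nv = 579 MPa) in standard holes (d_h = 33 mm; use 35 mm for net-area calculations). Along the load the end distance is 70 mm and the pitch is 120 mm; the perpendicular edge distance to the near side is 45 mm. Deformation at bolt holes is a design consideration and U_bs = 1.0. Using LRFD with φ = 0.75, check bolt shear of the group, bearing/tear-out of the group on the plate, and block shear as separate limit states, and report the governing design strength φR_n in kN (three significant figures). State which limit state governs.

335 kN (block shear governs)

Bolt shear: A_b = π·30²/4 = 706.9 mm²; R_n = 579 × 706.9 × 4 × 1 / 1000 = 1637 kN → 0.75 × 1637 = 1230 kN.
Bearing: edge l_c = 53.5, r_n = 138 kN; interior l_c = 87, r_n = 154.8 kN; R_n = 138 + 3·154.8 = 602.4 kN → 452 kN.
Block shear: A_gv = 2150, A_nv = 1538, A_nt = 137.5 mm²; R_n = min(0.6F_uA_nv, 0.6F_yA_gv) + U_bs·F_u·A_nt = 446.1 kN → 335 kN.
Block shear governs: 335 kN.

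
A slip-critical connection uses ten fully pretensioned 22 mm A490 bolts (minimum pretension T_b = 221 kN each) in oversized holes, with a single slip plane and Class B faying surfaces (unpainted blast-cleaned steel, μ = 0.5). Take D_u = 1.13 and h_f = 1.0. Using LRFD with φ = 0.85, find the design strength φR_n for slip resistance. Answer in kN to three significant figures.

R_n = μ · D_u · h_f · T_b · n_s · n_b = 0.5 × 1.13 × 1.0 × 221 × 1 × 10 = 1249 kN.
Design strength φR_n = 0.85 × 1249 = 1060 kN.

1060 kN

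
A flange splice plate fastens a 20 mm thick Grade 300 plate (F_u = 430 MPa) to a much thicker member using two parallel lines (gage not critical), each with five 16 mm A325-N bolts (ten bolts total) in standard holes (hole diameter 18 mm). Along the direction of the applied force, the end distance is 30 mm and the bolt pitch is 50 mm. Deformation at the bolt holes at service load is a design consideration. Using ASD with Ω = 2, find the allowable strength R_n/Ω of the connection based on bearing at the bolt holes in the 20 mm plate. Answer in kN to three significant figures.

Per bolt r_n = 1.2 l_c t F_u ≤ 2.4 d t F_u; upper limit = 2.4 × 16 × 20 × 430 / 1000 = 330.2 kN.
Edge bolt: l_c = 30 − 18/2 = 21 mm → 1.2 × 21 × 20 × 430 / 1000 = 216.7 → r_n = 216.7 kN.
Interior bolts: l_c = 50 − 18 = 32 mm → 1.2 × 32 × 20 × 430 / 1000 = 330.2 → r_n = 330.2 kN.
R_n = 2 × 216.7 + 8 × 330.2 = 3075 kN.
Allowable strength R_n/Ω = 3075 / 2 = 1540 kN.

1540 kN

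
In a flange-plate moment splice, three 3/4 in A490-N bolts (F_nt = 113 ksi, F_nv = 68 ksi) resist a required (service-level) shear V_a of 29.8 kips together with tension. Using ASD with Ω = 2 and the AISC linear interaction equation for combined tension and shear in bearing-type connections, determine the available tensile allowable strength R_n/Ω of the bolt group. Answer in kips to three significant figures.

47.8 kips

A_b = π·0.75²/4 = 0.4418 in²; f_rv = 29.8 / (3 × 0.4418) = 22.48 ksi.
F'_nt = 1.3 F_nt − (Ω F_nt / F_nv) f_rv = 1.3·113 − (2·113/68)·22.48 = 72.17 ksi, capped at F_nt → F'_nt = 72.17 ksi.
R_n = F'_nt · A_b · n = 72.17 × 0.4418 × 3 = 95.65 kips.
Allowable strength R_n/Ω = 95.65 / 2 = 47.8 kips.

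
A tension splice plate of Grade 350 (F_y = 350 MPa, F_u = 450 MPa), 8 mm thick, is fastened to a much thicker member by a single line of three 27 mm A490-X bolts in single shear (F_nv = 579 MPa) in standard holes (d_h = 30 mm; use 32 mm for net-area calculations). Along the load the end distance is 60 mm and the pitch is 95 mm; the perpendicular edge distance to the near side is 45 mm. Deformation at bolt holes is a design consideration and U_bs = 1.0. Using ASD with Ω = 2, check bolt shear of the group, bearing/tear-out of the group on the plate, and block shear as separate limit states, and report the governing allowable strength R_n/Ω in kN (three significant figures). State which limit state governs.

236 kN (block shear governs)

Bolt shear: A_b = π·27²/4 = 572.6 mm²; R_n = 579 × 572.6 × 3 × 1 / 1000 = 994.5 kN → 994.5 / 2 = 497 kN.
Bearing: edge l_c = 45, r_n = 194.4 kN; interior l_c = 65, r_n = 233.3 kN; R_n = 194.4 + 2·233.3 = 661 kN → 330 kN.
Block shear: A_gv = 2000, A_nv = 1360, A_nt = 232 mm²; R_n = min(0.6F_uA_nv, 0.6F_yA_gv) + U_bs·F_u·A_nt = 471.6 kN → 236 kN.
Block shear governs: 236 kN.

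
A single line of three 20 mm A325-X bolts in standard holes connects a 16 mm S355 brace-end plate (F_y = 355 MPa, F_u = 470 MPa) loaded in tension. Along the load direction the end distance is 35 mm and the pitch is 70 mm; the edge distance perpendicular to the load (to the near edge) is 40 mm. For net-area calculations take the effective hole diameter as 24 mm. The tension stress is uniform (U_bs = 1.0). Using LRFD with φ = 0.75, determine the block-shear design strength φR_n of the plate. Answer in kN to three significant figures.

Shear plane L_v = 35 + 2·70 = 175 mm; A_gv = 175 × 16 = 2800 mm².
A_nv = (175 − 2.5·24) × 16 = 1840 mm².
A_nt = (40 − 0.5·24) × 16 = 448 mm².
0.6 F_u A_nv = 518.9 kN; 0.6 F_y A_gv = 596.4 kN → shear rupture governs the shear term.
R_n = 518.9 + 1.0 × 470 × 448 / 1000 = 729.4 kN.
Design strength φR_n = 0.75 × 729.4 = 547 kN.

547 kN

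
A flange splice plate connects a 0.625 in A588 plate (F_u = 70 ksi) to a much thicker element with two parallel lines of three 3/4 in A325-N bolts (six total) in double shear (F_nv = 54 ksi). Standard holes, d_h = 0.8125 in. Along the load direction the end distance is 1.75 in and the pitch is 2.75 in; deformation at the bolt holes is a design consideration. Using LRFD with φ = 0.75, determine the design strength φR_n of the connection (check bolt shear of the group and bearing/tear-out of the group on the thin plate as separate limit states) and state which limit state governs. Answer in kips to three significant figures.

Bolt shear: A_b = π·0.75²/4 = 0.4418 in²; R_n = 54 × 0.4418 × 6 × 2 = 286.3 kips → 0.75 × 286.3 = 215 kips.
Bearing (1.2 l_c t F_u ≤ 2.4 d t F_u): upper limit = 2.4·0.75·0.625·70 = 78.75 kips.
  Edge l_c = 1.75 − 0.8125/2 = 1.344 → r_n = 70.55 kips; interior l_c = 2.75 − 0.8125 = 1.938 → r_n = 78.75 kips.
  R_n,bearing = 2·70.55 + 4·78.75 = 456.1 kips → 0.75 × 456.1 = 342 kips.
Bolt shear governs: 215 kips.

215 kips (bolt shear governs)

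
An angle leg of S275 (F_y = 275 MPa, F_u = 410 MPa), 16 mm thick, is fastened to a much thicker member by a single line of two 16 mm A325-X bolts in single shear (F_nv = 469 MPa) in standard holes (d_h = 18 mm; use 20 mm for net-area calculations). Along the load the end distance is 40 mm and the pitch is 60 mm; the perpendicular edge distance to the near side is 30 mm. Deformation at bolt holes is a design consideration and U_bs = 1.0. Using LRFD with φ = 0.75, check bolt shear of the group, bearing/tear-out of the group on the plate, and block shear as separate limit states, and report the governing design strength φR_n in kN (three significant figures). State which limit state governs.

Bolt shear: A_b = π·16²/4 = 201.1 mm²; R_n = 469 × 201.1 × 2 × 1 / 1000 = 188.6 kN → 0.75 × 188.6 = 141 kN.
Bearing: edge l_c = 31, r_n = 244 kN; interior l_c = 42, r_n = 251.9 kN; R_n = 244 + 1·251.9 = 495.9 kN → 372 kN.
Block shear: A_gv = 1600, A_nv = 1120, A_nt = 320 mm²; R_n = min(0.6F_uA_nv, 0.6F_yA_gv) + U_bs·F_u·A_nt = 395.2 kN → 296 kN.
Bolt shear governs: 141 kN.

141 kN (bolt shear governs)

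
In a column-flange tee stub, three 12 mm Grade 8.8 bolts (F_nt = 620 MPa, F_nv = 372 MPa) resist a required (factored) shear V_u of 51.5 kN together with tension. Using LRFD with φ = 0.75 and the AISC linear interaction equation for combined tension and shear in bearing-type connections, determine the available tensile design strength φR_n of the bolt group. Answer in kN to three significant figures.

119 kN

A_b = π·12²/4 = 113.1 mm²; f_rv = 51.5 × 1000 / (3 × 113.1) = 151.8 MPa.
F'_nt = 1.3 F_nt − (F_nt / φF_nv) f_rv = 1.3·620 − (620/(0.75·372))·151.8 = 468.7 MPa, capped at F_nt → F'_nt = 468.7 MPa.
R_n = F'_nt · A_b · n = 468.7 × 113.1 × 3 / 1000 = 159 kN.
Design strength φR_n = 0.75 × 159 = 119 kN.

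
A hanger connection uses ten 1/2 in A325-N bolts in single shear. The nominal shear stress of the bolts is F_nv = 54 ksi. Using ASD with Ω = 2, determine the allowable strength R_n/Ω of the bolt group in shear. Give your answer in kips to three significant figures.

A_b = π × 0.5² / 4 = 0.1963 in².
R_n = F_nv · A_b · n · n_s = 54 × 0.1963 × 10 × 1 = 106 kips.
Allowable strength R_n/Ω = 106 / 2 = 53 kips.

53 kips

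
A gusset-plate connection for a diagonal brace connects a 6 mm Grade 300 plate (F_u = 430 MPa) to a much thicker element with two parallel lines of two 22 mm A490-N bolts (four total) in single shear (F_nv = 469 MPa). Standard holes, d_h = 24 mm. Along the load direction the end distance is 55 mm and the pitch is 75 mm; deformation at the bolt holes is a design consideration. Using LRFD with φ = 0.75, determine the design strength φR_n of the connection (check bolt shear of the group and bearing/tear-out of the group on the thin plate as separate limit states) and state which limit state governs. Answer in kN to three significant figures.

404 kN (bearing governs)

Bolt shear: A_b = π·22²/4 = 380.1 mm²; R_n = 469 × 380.1 × 4 × 1 / 1000 = 713.1 kN → 0.75 × 713.1 = 535 kN.
Bearing (1.2 l_c t F_u ≤ 2.4 d t F_u): upper limit = 2.4·22·6·430 / 1000 = 136.2 kN.
  Edge l_c = 55 − 24/2 = 43 → r_n = 133.1 kN; interior l_c = 75 − 24 = 51 → r_n = 136.2 kN.
  R_n,bearing = 2·133.1 + 2·136.2 = 538.7 kN → 0.75 × 538.7 = 404 kN.
Bearing governs: 404 kN.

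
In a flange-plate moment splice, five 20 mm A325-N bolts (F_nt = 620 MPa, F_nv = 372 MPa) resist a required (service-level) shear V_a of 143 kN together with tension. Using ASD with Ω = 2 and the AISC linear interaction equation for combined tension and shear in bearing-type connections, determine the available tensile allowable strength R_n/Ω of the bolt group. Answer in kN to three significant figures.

A_b = π·20²/4 = 314.2 mm²; f_rv = 143 × 1000 / (5 × 314.2) = 91.04 MPa.
F'_nt = 1.3 F_nt − (Ω F_nt / F_nv) f_rv = 1.3·620 − (2·620/372)·91.04 = 502.5 MPa, capped at F_nt → F'_nt = 502.5 MPa.
R_n = F'_nt · A_b · n = 502.5 × 314.2 × 5 / 1000 = 789.4 kN.
Allowable strength R_n/Ω = 789.4 / 2 = 395 kN.

395 kN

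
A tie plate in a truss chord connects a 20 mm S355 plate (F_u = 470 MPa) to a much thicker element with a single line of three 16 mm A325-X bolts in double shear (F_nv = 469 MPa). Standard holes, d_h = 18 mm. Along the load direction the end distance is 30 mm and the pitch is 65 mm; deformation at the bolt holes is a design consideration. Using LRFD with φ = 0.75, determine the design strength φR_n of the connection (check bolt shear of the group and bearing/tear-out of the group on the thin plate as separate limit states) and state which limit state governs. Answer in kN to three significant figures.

Bolt shear: A_b = π·16²/4 = 201.1 mm²; R_n = 469 × 201.1 × 3 × 2 / 1000 = 565.8 kN → 0.75 × 565.8 = 424 kN.
Bearing (1.2 l_c t F_u ≤ 2.4 d t F_u): upper limit = 2.4·16·20·470 / 1000 = 361 kN.
  Edge l_c = 30 − 18/2 = 21 → r_n = 236.9 kN; interior l_c = 65 − 18 = 47 → r_n = 361 kN.
  R_n,bearing = 1·236.9 + 2·361 = 958.8 kN → 0.75 × 958.8 = 719 kN.
Bolt shear governs: 424 kN.

424 kN (bolt shear governs)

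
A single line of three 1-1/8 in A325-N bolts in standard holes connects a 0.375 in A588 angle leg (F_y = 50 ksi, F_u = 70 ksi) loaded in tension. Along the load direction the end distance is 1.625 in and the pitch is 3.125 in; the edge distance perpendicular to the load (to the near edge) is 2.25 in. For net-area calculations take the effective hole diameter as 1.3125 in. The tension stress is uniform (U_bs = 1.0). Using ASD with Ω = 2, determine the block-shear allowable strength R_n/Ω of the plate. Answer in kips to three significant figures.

Shear plane L_v = 1.625 + 2·3.125 = 7.875 in; A_gv = 7.875 × 0.375 = 2.953 in².
A_nv = (7.875 − 2.5·1.3125) × 0.375 = 1.723 in².
A_nt = (2.25 − 0.5·1.3125) × 0.375 = 0.5977 in².
0.6 F_u A_nv = 72.35 kips; 0.6 F_y A_gv = 88.59 kips → shear rupture governs the shear term.
R_n = 72.35 + 1.0 × 70 × 0.5977 = 114.2 kips.
Allowable strength R_n/Ω = 114.2 / 2 = 57.1 kips.

57.1 kips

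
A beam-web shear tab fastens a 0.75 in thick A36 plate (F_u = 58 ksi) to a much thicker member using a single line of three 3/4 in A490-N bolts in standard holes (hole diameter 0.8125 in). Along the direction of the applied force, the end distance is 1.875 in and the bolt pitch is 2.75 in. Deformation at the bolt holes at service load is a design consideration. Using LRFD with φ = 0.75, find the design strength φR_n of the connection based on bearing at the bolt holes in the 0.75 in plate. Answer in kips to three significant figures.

175 kips

Per bolt r_n = 1.2 l_c t F_u ≤ 2.4 d t F_u; upper limit = 2.4 × 0.75 × 0.75 × 58 = 78.3 kips.
Edge bolt: l_c = 1.875 − 0.8125/2 = 1.469 in → 1.2 × 1.469 × 0.75 × 58 = 76.67 → r_n = 76.67 kips.
Interior bolts: l_c = 2.75 − 0.8125 = 1.938 in → 1.2 × 1.938 × 0.75 × 58 = 101.1 → r_n = 78.3 kips.
R_n = 1 × 76.67 + 2 × 78.3 = 233.3 kips.
Design strength φR_n = 0.75 × 233.3 = 175 kips.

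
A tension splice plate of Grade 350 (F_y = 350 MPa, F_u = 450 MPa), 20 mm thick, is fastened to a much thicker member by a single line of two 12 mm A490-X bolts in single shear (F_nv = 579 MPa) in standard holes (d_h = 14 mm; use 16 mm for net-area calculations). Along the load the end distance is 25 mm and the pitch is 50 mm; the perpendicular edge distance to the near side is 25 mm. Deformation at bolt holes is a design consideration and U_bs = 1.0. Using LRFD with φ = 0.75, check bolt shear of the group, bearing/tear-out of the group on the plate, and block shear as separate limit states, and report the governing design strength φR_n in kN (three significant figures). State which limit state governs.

98.2 kN (bolt shear governs)

Bolt shear: A_b = π·12²/4 = 113.1 mm²; R_n = 579 × 113.1 × 2 × 1 / 1000 = 131 kN → 0.75 × 131 = 98.2 kN.
Bearing: edge l_c = 18, r_n = 194.4 kN; interior l_c = 36, r_n = 259.2 kN; R_n = 194.4 + 1·259.2 = 453.6 kN → 340 kN.
Block shear: A_gv = 1500, A_nv = 1020, A_nt = 340 mm²; R_n = min(0.6F_uA_nv, 0.6F_yA_gv) + U_bs·F_u·A_nt = 428.4 kN → 321 kN.
Bolt shear governs: 98.2 kN.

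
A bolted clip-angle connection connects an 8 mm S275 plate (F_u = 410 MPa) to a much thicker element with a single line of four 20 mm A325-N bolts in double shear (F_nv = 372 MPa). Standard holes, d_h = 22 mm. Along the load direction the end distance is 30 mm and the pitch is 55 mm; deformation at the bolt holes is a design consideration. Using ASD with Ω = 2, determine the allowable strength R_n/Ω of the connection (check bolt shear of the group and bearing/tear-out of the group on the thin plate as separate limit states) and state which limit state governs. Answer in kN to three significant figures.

232 kN (bearing governs)

Bolt shear: A_b = π·20²/4 = 314.2 mm²; R_n = 372 × 314.2 × 4 × 2 / 1000 = 934.9 kN → 934.9 / 2 = 467 kN.
Bearing (1.2 l_c t F_u ≤ 2.4 d t F_u): upper limit = 2.4·20·8·410 / 1000 = 157.4 kN.
  Edge l_c = 30 − 22/2 = 19 → r_n = 74.78 kN; interior l_c = 55 − 22 = 33 → r_n = 129.9 kN.
  R_n,bearing = 1·74.78 + 3·129.9 = 464.4 kN → 464.4 / 2 = 232 kN.
Bearing governs: 232 kN.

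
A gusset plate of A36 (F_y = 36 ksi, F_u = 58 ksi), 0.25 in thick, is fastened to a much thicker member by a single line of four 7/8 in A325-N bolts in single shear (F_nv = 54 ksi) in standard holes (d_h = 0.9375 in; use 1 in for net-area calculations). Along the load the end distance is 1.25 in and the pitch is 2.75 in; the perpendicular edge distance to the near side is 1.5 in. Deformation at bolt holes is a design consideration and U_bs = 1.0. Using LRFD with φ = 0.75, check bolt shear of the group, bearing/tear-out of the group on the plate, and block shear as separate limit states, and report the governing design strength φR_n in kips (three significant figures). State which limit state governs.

Bolt shear: A_b = π·0.875²/4 = 0.6013 in²; R_n = 54 × 0.6013 × 4 × 1 = 129.9 kips → 0.75 × 129.9 = 97.4 kips.
Bearing: edge l_c = 0.7812, r_n = 13.59 kips; interior l_c = 1.812, r_n = 30.45 kips; R_n = 13.59 + 3·30.45 = 104.9 kips → 78.7 kips.
Block shear: A_gv = 2.375, A_nv = 1.5, A_nt = 0.25 in²; R_n = min(0.6F_uA_nv, 0.6F_yA_gv) + U_bs·F_u·A_nt = 65.8 kips → 49.3 kips.
Block shear governs: 49.3 kips.

49.3 kips (block shear governs)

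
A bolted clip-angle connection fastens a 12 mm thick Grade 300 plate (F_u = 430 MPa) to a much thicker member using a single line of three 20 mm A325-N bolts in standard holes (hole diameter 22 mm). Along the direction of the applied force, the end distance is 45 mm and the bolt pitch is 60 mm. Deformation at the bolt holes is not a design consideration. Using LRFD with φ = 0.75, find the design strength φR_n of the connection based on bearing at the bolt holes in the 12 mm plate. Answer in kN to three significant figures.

Per bolt r_n = 1.5 l_c t F_u ≤ 3.0 d t F_u; upper limit = 3.0 × 20 × 12 × 430 / 1000 = 309.6 kN.
Edge bolt: l_c = 45 − 22/2 = 34 mm → 1.5 × 34 × 12 × 430 / 1000 = 263.2 → r_n = 263.2 kN.
Interior bolts: l_c = 60 − 22 = 38 mm → 1.5 × 38 × 12 × 430 / 1000 = 294.1 → r_n = 294.1 kN.
R_n = 1 × 263.2 + 2 × 294.1 = 851.4 kN.
Design strength φR_n = 0.75 × 851.4 = 639 kN.

639 kN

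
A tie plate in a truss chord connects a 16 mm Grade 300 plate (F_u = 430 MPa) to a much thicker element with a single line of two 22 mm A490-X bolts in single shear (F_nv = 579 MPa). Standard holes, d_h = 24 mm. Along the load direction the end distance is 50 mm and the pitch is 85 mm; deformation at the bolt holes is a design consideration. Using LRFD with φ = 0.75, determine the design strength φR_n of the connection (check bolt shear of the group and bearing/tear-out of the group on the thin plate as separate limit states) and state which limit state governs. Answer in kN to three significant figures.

330 kN (bolt shear governs)

Bolt shear: A_b = π·22²/4 = 380.1 mm²; R_n = 579 × 380.1 × 2 × 1 / 1000 = 440.2 kN → 0.75 × 440.2 = 330 kN.
Bearing (1.2 l_c t F_u ≤ 2.4 d t F_u): upper limit = 2.4·22·16·430 / 1000 = 363.3 kN.
  Edge l_c = 50 − 24/2 = 38 → r_n = 313.7 kN; interior l_c = 85 − 24 = 61 → r_n = 363.3 kN.
  R_n,bearing = 1·313.7 + 1·363.3 = 677 kN → 0.75 × 677 = 508 kN.
Bolt shear governs: 330 kN.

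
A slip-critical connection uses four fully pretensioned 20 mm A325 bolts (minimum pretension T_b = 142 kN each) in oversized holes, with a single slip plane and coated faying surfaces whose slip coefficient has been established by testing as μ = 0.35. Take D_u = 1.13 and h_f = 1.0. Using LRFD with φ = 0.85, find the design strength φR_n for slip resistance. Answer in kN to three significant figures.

191 kN

R_n = μ · D_u · h_f · T_b · n_s · n_b = 0.35 × 1.13 × 1.0 × 142 × 1 × 4 = 224.6 kN.
Design strength φR_n = 0.85 × 224.6 = 191 kN.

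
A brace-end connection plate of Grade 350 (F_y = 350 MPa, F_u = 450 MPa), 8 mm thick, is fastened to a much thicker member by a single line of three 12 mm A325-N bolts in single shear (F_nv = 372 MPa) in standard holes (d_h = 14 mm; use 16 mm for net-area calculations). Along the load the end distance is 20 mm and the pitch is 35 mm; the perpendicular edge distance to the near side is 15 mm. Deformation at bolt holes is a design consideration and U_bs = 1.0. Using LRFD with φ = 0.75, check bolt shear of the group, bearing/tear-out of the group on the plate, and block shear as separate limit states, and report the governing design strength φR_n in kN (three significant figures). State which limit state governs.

Bolt shear: A_b = π·12²/4 = 113.1 mm²; R_n = 372 × 113.1 × 3 × 1 / 1000 = 126.2 kN → 0.75 × 126.2 = 94.7 kN.
Bearing: edge l_c = 13, r_n = 56.16 kN; interior l_c = 21, r_n = 90.72 kN; R_n = 56.16 + 2·90.72 = 237.6 kN → 178 kN.
Block shear: A_gv = 720, A_nv = 400, A_nt = 56 mm²; R_n = min(0.6F_uA_nv, 0.6F_yA_gv) + U_bs·F_u·A_nt = 133.2 kN → 99.9 kN.
Bolt shear governs: 94.7 kN.

94.7 kN (bolt shear governs)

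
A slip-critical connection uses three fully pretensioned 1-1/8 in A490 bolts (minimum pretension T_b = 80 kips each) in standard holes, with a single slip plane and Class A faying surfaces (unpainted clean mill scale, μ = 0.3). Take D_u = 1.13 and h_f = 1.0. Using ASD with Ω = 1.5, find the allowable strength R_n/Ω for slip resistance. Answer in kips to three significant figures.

R_n = μ · D_u · h_f · T_b · n_s · n_b = 0.3 × 1.13 × 1.0 × 80 × 1 × 3 = 81.36 kips.
Allowable strength R_n/Ω = 81.36 / 1.5 = 54.2 kips.

54.2 kips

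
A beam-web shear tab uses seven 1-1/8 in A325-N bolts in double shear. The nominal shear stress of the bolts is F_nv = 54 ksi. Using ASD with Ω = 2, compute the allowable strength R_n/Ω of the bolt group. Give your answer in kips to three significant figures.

376 kips

A_b = π × 1.125² / 4 = 0.994 in².
R_n = F_nv · A_b · n · n_s = 54 × 0.994 × 7 × 2 = 751.5 kips.
Allowable strength R_n/Ω = 751.5 / 2 = 376 kips.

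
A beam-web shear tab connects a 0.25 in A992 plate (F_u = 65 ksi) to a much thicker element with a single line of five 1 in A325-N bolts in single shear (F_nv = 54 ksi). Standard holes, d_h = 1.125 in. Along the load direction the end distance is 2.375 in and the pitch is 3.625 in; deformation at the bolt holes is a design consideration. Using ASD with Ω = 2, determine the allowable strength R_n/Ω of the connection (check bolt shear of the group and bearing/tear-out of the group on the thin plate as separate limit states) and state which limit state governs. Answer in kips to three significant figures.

95.7 kips (bearing governs)

Bolt shear: A_b = π·1²/4 = 0.7854 in²; R_n = 54 × 0.7854 × 5 × 1 = 212.1 kips → 212.1 / 2 = 106 kips.
Bearing (1.2 l_c t F_u ≤ 2.4 d t F_u): upper limit = 2.4·1·0.25·65 = 39 kips.
  Edge l_c = 2.375 − 1.125/2 = 1.812 → r_n = 35.34 kips; interior l_c = 3.625 − 1.125 = 2.5 → r_n = 39 kips.
  R_n,bearing = 1·35.34 + 4·39 = 191.3 kips → 191.3 / 2 = 95.7 kips.
Bearing governs: 95.7 kips.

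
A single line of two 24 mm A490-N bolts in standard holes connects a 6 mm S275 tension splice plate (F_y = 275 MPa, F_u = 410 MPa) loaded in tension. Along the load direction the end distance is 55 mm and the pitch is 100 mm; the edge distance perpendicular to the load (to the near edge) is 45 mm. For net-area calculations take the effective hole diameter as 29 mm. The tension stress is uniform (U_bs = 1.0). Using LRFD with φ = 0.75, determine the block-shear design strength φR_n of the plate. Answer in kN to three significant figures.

Shear plane L_v = 55 + 1·100 = 155 mm; A_gv = 155 × 6 = 930 mm².
A_nv = (155 − 1.5·29) × 6 = 669 mm².
A_nt = (45 − 0.5·29) × 6 = 183 mm².
0.6 F_u A_nv = 164.6 kN; 0.6 F_y A_gv = 153.5 kN → shear yielding governs the shear term.
R_n = 153.5 + 1.0 × 410 × 183 / 1000 = 228.5 kN.
Design strength φR_n = 0.75 × 228.5 = 171 kN.

171 kN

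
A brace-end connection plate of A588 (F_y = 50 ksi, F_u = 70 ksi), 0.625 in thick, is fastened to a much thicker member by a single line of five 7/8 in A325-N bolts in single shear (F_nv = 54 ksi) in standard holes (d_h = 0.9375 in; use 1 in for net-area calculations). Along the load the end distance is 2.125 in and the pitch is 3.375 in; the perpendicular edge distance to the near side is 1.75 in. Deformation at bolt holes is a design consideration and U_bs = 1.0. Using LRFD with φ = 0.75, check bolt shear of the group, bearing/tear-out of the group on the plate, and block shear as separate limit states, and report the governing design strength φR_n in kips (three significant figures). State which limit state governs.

122 kips (bolt shear governs)

Bolt shear: A_b = π·0.875²/4 = 0.6013 in²; R_n = 54 × 0.6013 × 5 × 1 = 162.4 kips → 0.75 × 162.4 = 122 kips.
Bearing: edge l_c = 1.656, r_n = 86.95 kips; interior l_c = 2.438, r_n = 91.88 kips; R_n = 86.95 + 4·91.88 = 454.5 kips → 341 kips.
Block shear: A_gv = 9.766, A_nv = 6.953, A_nt = 0.7812 in²; R_n = min(0.6F_uA_nv, 0.6F_yA_gv) + U_bs·F_u·A_nt = 346.7 kips → 260 kips.
Bolt shear governs: 122 kips.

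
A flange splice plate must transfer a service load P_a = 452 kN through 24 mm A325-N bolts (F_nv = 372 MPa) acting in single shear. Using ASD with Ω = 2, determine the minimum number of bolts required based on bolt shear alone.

6 bolts

A_b = π·24²/4 = 452.4 mm².
Per-bolt allowable strength R_n/Ω = 372 × 452.4 × 1 / 1000 / 2 = 84.14 kN.
n ≥ 452 / 84.14 = 5.372 → use 6 bolts.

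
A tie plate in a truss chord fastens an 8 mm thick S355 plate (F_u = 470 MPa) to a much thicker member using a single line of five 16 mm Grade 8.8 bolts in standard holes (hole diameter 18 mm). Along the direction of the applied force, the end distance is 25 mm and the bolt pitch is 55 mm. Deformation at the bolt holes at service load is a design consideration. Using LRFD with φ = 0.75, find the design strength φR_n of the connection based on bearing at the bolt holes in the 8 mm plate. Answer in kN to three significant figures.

487 kN

Per bolt r_n = 1.2 l_c t F_u ≤ 2.4 d t F_u; upper limit = 2.4 × 16 × 8 × 470 / 1000 = 144.4 kN.
Edge bolt: l_c = 25 − 18/2 = 16 mm → 1.2 × 16 × 8 × 470 / 1000 = 72.19 → r_n = 72.19 kN.
Interior bolts: l_c = 55 − 18 = 37 mm → 1.2 × 37 × 8 × 470 / 1000 = 166.9 → r_n = 144.4 kN.
R_n = 1 × 72.19 + 4 × 144.4 = 649.7 kN.
Design strength φR_n = 0.75 × 649.7 = 487 kN.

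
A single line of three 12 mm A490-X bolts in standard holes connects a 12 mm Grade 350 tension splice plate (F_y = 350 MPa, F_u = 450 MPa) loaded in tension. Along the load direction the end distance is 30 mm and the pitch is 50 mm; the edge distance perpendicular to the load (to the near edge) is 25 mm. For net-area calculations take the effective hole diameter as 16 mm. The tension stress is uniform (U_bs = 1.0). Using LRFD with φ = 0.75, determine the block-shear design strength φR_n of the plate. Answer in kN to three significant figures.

288 kN

Shear plane L_v = 30 + 2·50 = 130 mm; A_gv = 130 × 12 = 1560 mm².
A_nv = (130 − 2.5·16) × 12 = 1080 mm².
A_nt = (25 − 0.5·16) × 12 = 204 mm².
0.6 F_u A_nv = 291.6 kN; 0.6 F_y A_gv = 327.6 kN → shear rupture governs the shear term.
R_n = 291.6 + 1.0 × 450 × 204 / 1000 = 383.4 kN.
Design strength φR_n = 0.75 × 383.4 = 288 kN.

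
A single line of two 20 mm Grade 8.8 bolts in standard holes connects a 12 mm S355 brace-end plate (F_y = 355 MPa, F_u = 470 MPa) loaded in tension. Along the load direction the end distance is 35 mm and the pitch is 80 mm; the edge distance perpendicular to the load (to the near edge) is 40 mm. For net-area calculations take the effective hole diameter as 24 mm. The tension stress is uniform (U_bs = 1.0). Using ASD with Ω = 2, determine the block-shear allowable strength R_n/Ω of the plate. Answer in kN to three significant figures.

Shear plane L_v = 35 + 1·80 = 115 mm; A_gv = 115 × 12 = 1380 mm².
A_nv = (115 − 1.5·24) × 12 = 948 mm².
A_nt = (40 − 0.5·24) × 12 = 336 mm².
0.6 F_u A_nv = 267.3 kN; 0.6 F_y A_gv = 293.9 kN → shear rupture governs the shear term.
R_n = 267.3 + 1.0 × 470 × 336 / 1000 = 425.3 kN.
Allowable strength R_n/Ω = 425.3 / 2 = 213 kN.

213 kN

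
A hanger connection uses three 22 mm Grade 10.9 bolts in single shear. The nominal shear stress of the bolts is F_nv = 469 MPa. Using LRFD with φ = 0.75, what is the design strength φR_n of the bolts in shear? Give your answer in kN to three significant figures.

A_b = π × 22² / 4 = 380.1 mm².
R_n = F_nv · A_b · n · n_s = 469 × 380.1 × 3 × 1 / 1000 = 534.8 kN.
Design strength φR_n = 0.75 × 534.8 = 401 kN.

401 kN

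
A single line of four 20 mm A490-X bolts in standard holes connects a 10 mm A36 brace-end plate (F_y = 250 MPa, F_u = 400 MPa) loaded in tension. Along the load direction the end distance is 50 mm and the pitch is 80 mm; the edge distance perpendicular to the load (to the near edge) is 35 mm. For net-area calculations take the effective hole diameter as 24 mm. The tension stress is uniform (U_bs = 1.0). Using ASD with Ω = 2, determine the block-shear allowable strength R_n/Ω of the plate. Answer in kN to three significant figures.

Shear plane L_v = 50 + 3·80 = 290 mm; A_gv = 290 × 10 = 2900 mm².
A_nv = (290 − 3.5·24) × 10 = 2060 mm².
A_nt = (35 − 0.5·24) × 10 = 230 mm².
0.6 F_u A_nv = 494.4 kN; 0.6 F_y A_gv = 435 kN → shear yielding governs the shear term.
R_n = 435 + 1.0 × 400 × 230 / 1000 = 527 kN.
Allowable strength R_n/Ω = 527 / 2 = 264 kN.

264 kN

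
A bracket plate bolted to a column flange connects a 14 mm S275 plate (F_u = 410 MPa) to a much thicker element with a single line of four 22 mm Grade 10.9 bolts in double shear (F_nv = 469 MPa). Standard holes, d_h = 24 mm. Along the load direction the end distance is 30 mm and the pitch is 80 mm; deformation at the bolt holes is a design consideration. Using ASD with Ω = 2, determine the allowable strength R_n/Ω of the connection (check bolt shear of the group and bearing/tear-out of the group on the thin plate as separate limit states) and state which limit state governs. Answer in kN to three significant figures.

517 kN (bearing governs)

Bolt shear: A_b = π·22²/4 = 380.1 mm²; R_n = 469 × 380.1 × 4 × 2 / 1000 = 1426 kN → 1426 / 2 = 713 kN.
Bearing (1.2 l_c t F_u ≤ 2.4 d t F_u): upper limit = 2.4·22·14·410 / 1000 = 303.1 kN.
  Edge l_c = 30 − 24/2 = 18 → r_n = 124 kN; interior l_c = 80 − 24 = 56 → r_n = 303.1 kN.
  R_n,bearing = 1·124 + 3·303.1 = 1033 kN → 1033 / 2 = 517 kN.
Bearing governs: 517 kN.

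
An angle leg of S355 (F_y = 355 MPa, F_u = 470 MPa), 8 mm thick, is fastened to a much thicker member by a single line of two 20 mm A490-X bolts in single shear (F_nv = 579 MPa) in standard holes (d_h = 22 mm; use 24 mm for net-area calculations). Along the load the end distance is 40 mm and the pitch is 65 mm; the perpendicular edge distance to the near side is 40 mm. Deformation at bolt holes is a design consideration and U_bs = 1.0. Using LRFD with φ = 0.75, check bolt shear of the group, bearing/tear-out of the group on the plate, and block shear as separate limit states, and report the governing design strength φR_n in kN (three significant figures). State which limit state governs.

196 kN (block shear governs)

Bolt shear: A_b = π·20²/4 = 314.2 mm²; R_n = 579 × 314.2 × 2 × 1 / 1000 = 363.8 kN → 0.75 × 363.8 = 273 kN.
Bearing: edge l_c = 29, r_n = 130.8 kN; interior l_c = 43, r_n = 180.5 kN; R_n = 130.8 + 1·180.5 = 311.3 kN → 233 kN.
Block shear: A_gv = 840, A_nv = 552, A_nt = 224 mm²; R_n = min(0.6F_uA_nv, 0.6F_yA_gv) + U_bs·F_u·A_nt = 260.9 kN → 196 kN.
Block shear governs: 196 kN.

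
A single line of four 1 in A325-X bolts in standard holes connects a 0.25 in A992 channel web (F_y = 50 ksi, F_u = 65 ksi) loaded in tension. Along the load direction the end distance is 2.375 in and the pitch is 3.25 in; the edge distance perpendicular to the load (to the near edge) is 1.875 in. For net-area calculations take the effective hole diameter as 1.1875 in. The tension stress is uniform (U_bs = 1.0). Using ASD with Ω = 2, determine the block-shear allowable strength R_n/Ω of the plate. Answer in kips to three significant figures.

49.3 kips

Shear plane L_v = 2.375 + 3·3.25 = 12.12 in; A_gv = 12.12 × 0.25 = 3.031 in².
A_nv = (12.12 − 3.5·1.1875) × 0.25 = 1.992 in².
A_nt = (1.875 − 0.5·1.1875) × 0.25 = 0.3203 in².
0.6 F_u A_nv = 77.7 kips; 0.6 F_y A_gv = 90.94 kips → shear rupture governs the shear term.
R_n = 77.7 + 1.0 × 65 × 0.3203 = 98.52 kips.
Allowable strength R_n/Ω = 98.52 / 2 = 49.3 kips.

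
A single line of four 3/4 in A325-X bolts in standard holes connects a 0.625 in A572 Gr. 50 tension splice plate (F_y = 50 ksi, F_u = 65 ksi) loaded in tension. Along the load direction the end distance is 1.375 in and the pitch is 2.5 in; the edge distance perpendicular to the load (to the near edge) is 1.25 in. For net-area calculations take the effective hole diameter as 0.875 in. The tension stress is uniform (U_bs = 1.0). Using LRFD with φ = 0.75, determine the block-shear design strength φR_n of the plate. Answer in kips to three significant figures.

Shear plane L_v = 1.375 + 3·2.5 = 8.875 in; A_gv = 8.875 × 0.625 = 5.547 in².
A_nv = (8.875 − 3.5·0.875) × 0.625 = 3.633 in².
A_nt = (1.25 − 0.5·0.875) × 0.625 = 0.5078 in².
0.6 F_u A_nv = 141.7 kips; 0.6 F_y A_gv = 166.4 kips → shear rupture governs the shear term.
R_n = 141.7 + 1.0 × 65 × 0.5078 = 174.7 kips.
Design strength φR_n = 0.75 × 174.7 = 131 kips.

131 kips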